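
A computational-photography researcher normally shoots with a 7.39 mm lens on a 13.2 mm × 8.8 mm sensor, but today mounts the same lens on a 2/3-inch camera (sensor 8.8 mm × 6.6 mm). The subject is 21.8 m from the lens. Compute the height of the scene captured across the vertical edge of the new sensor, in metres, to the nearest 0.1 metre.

The focal length stays 7.39 mm; the relevant sensor dimension is now h = 6.6 mm. Object distance dₒ = 21.8 m = 21800 mm.
Thin-lens field height W = h·(dₒ − f)/f = 6.6 × (21800 − 7.39)/7.39 ≈ 19462.953 mm = 19.463 m.

19.5 m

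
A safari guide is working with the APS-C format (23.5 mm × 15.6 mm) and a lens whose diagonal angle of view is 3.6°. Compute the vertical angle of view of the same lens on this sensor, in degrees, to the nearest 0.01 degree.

1.99°

Sensor diagonal = √(23.5² + 15.6²) = √795.6100 ≈ 28.2066 mm.
From the diagonal AOV: f = 28.2066 / (2·tan(1.8°)) = 28.2066 / 0.06285 ≈ 448.7736 mm.
Vertical AOV = 2·arctan(15.6 / (2 × 448.7736)) = 2·arctan(0.01738) ≈ 1.9915°.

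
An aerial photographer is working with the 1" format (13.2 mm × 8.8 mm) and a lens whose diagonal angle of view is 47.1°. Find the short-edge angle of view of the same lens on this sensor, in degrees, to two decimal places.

27.18°

Sensor diagonal = √(13.2² + 8.8²) = √251.6800 ≈ 15.8644 mm.
From the diagonal AOV: f = 15.8644 / (2·tan(23.55°)) = 15.8644 / 0.87170 ≈ 18.1994 mm.
Short-edge AOV = 2·arctan(8.8 / (2 × 18.1994)) = 2·arctan(0.24177) ≈ 27.1828°.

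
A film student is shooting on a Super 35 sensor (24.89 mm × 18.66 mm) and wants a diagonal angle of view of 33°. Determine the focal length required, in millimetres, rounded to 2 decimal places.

52.51 mm

Sensor diagonal = √(24.89² + 18.66²) = √967.7077 ≈ 31.1080 mm.
From α = 2·arctan(d/2f) we get f = d / (2·tan(α/2)).
With d = 31.1080 mm and α/2 = 16.5°, tan(α/2) ≈ 0.29621, so f ≈ 31.1080 / 0.59243 ≈ 52.5094 mm.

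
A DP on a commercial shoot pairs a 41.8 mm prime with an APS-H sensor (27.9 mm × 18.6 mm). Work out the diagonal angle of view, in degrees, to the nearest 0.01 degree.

43.71°

Sensor diagonal = √(27.9² + 18.6²) = √1124.3700 ≈ 33.5316 mm.
Angle of view α = 2·arctan(d/2f) with d = 33.5316 mm and f = 41.8 mm.
d/2f = 0.40110; arctan(0.40110) ≈ 21.8555°, so α ≈ 43.7110°.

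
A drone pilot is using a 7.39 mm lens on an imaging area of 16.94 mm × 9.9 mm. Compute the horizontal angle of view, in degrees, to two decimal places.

97.79°

Angle of view α = 2·arctan(w/2f) with w = 16.94 mm and f = 7.39 mm.
w/2f = 1.14614; arctan(1.14614) ≈ 48.8956°, so α ≈ 97.7912°.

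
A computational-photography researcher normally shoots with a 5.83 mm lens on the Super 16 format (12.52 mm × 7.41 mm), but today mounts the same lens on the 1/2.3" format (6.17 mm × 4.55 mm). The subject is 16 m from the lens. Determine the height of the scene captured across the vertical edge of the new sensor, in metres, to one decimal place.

The focal length stays 5.83 mm; the relevant sensor dimension is now h = 4.55 mm. Object distance dₒ = 16 m = 16000 mm.
Thin-lens field height W = h·(dₒ − f)/f = 4.55 × (16000 − 5.83)/5.83 ≈ 12482.586 mm = 12.4826 m.

12.5 m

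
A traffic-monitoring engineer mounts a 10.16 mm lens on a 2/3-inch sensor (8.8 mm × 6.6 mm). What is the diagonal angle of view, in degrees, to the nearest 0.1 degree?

56.9°

Sensor diagonal = √(8.8² + 6.6²) = √121.0000 ≈ 11.0000 mm.
Angle of view α = 2·arctan(d/2f) with d = 11.0000 mm and f = 10.16 mm.
d/2f = 0.54134; arctan(0.54134) ≈ 28.4284°, so α ≈ 56.8568°.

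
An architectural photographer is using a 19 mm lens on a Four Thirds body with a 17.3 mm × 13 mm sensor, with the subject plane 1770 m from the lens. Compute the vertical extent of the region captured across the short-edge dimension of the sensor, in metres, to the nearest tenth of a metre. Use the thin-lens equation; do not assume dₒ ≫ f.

dₒ: 1770 m = 1.77e+06 mm.
Similar triangles through the lens centre give W/dₒ = h/dᵢ; with 1/f = 1/dₒ + 1/dᵢ this gives W = h·(dₒ − f)/f.
W = 13 mm × (1.77e+06 − 19) / 19 = 13 × 93156.8947 ≈ 1211039.632 mm = 1211.04 m.

1211.0 m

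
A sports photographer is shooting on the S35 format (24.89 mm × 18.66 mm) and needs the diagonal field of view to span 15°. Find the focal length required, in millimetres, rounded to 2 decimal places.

Sensor diagonal = √(24.89² + 18.66²) = √967.7077 ≈ 31.1080 mm.
From α = 2·arctan(d/2f) we get f = d / (2·tan(α/2)).
With d = 31.1080 mm and α/2 = 7.5°, tan(α/2) ≈ 0.13165, so f ≈ 31.1080 / 0.26330 ≈ 118.1444 mm.

118.14 mm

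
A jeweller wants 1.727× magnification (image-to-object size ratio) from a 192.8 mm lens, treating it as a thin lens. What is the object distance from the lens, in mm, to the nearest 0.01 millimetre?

304.44 mm

With m = dᵢ/dₒ and 1/f = 1/dₒ + 1/dᵢ, substituting dᵢ = m·dₒ gives 1/f = (1 + 1/m)/dₒ, hence dₒ = f·(1 + 1/m).
dₒ = 192.8 × (1 + 1/1.727) = 192.8 × 1.57904 ≈ 304.439 mm.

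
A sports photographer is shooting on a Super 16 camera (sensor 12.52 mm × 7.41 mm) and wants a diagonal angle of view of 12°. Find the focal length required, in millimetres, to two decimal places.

Sensor diagonal = √(12.52² + 7.41²) = √211.6585 ≈ 14.5485 mm.
From α = 2·arctan(d/2f) we get f = d / (2·tan(α/2)).
With d = 14.5485 mm and α/2 = 6°, tan(α/2) ≈ 0.10510, so f ≈ 14.5485 / 0.21021 ≈ 69.2098 mm.

69.21 mm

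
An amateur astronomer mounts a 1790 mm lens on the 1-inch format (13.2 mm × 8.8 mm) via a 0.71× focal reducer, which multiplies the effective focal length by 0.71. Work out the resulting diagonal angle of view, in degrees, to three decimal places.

Effective focal length f = 1790 × 0.71 = 1270.9 mm.
Sensor diagonal = √(13.2² + 8.8²) = √251.6800 ≈ 15.8644 mm.
α = 2·arctan(15.864 / (2 × 1270.9)) = 2·arctan(0.00624) ≈ 0.7152°.

0.715°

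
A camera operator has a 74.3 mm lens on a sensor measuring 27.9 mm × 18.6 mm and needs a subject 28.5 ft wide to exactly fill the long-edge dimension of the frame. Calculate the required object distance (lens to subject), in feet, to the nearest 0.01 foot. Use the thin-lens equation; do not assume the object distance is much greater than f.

W: 28.5 ft × 304.8 mm/ft = 8686.80 mm.
Magnification m = w/W = dᵢ/dₒ; combined with 1/f = 1/dₒ + 1/dᵢ this gives dₒ = f·(1 + W/w).
dₒ = 74.3 mm × (1 + 8686.8/27.9) = 74.3 × 312.3548 ≈ 23207.964 mm = 23207.964/304.8 ft = 76.1416 ft.

76.14 ft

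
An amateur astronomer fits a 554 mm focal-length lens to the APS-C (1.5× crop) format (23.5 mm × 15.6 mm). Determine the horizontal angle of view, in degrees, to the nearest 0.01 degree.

2.43°

Angle of view α = 2·arctan(w/2f) with w = 23.5 mm and f = 554 mm.
w/2f = 0.02121; arctan(0.02121) ≈ 1.2150°, so α ≈ 2.4301°.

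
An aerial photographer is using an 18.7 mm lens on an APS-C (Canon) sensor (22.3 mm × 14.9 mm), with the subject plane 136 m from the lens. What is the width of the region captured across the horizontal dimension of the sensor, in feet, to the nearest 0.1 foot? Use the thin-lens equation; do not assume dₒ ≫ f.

dₒ: 136 m = 136000 mm.
Similar triangles through the lens centre give W/dₒ = w/dᵢ; with 1/f = 1/dₒ + 1/dᵢ this gives W = w·(dₒ − f)/f.
W = 22.3 mm × (136000 − 18.7) / 18.7 = 22.3 × 7271.7273 ≈ 162159.518 mm = 162159.518/304.8 ft = 532.019 ft.

532.0 ft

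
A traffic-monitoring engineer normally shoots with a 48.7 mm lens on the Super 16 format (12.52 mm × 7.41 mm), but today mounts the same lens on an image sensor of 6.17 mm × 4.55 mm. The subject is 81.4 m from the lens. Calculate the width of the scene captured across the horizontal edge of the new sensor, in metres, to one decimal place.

The focal length stays 48.7 mm; the relevant sensor dimension is now w = 6.17 mm. Object distance dₒ = 81.4 m = 81400 mm.
Thin-lens field width W = w·(dₒ − f)/f = 6.17 × (81400 − 48.7)/48.7 ≈ 10306.725 mm = 10.3067 m.

10.3 m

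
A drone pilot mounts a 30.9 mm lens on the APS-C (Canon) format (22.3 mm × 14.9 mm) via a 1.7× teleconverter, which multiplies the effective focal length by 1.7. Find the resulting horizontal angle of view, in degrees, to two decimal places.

Effective focal length f = 30.9 × 1.7 = 52.53 mm.
α = 2·arctan(22.3 / (2 × 52.53)) = 2·arctan(0.21226) ≈ 23.9674°.

23.97°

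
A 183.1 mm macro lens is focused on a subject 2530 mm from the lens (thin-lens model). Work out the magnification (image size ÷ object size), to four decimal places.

0.0780×

Thin lens: 1/f = 1/dₒ + 1/dᵢ → 1/dᵢ = 1/183.1 − 1/2530 = 0.0050662 mm⁻¹, so dᵢ ≈ 197.3851 mm.
Magnification m = dᵢ/dₒ = 197.3851/2530 ≈ 0.07802.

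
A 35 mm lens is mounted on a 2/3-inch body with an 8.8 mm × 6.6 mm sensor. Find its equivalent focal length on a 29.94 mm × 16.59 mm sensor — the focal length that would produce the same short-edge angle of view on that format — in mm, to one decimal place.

88.0 mm

Equal angle of view means equal height/f ratio, so f₂ = f₁ · (height₂/height₁) = 35 × 16.59/6.6.
f₂ = 35 × 2.51364 ≈ 87.977 mm.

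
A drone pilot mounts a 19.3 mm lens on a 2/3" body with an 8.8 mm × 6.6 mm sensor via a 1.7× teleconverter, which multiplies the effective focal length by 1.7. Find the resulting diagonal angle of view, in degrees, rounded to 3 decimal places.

19.032°

Effective focal length f = 19.3 × 1.7 = 32.81 mm.
Sensor diagonal = √(8.8² + 6.6²) = √121.0000 ≈ 11.0000 mm.
α = 2·arctan(11.000 / (2 × 32.81)) = 2·arctan(0.16763) ≈ 19.0322°.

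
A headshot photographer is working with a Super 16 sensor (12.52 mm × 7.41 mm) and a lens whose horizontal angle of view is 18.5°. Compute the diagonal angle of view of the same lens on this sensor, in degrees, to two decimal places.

21.43°

From the horizontal AOV: f = 12.52 / (2·tan(9.25°)) = 12.52 / 0.32572 ≈ 38.4378 mm.
Sensor diagonal = √(12.52² + 7.41²) = √211.6585 ≈ 14.5485 mm.
Diagonal AOV = 2·arctan(14.5485 / (2 × 38.4378)) = 2·arctan(0.18925) ≈ 21.4326°.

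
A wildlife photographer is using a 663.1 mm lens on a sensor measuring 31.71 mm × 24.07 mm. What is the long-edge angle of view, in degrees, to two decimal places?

Angle of view α = 2·arctan(w/2f) with w = 31.71 mm and f = 663.1 mm.
w/2f = 0.02391; arctan(0.02391) ≈ 1.3697°, so α ≈ 2.7394°.

2.74°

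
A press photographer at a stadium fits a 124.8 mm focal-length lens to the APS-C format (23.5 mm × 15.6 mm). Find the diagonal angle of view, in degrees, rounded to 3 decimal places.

12.895°

Sensor diagonal = √(23.5² + 15.6²) = √795.6100 ≈ 28.2066 mm.
Angle of view α = 2·arctan(d/2f) with d = 28.2066 mm and f = 124.8 mm.
d/2f = 0.11301; arctan(0.11301) ≈ 6.4475°, so α ≈ 12.8949°.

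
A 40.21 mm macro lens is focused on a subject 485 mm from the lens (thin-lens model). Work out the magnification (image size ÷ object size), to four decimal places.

0.0904×

Thin lens: 1/f = 1/dₒ + 1/dᵢ → 1/dᵢ = 1/40.21 − 1/485 = 0.0228076 mm⁻¹, so dᵢ ≈ 43.8451 mm.
Magnification m = dᵢ/dₒ = 43.8451/485 ≈ 0.09040.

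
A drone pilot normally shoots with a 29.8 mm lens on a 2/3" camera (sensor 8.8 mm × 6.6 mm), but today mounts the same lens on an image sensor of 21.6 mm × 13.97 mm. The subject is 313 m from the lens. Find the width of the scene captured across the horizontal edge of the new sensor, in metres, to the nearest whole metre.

227 m

The focal length stays 29.8 mm; the relevant sensor dimension is now w = 21.6 mm. Object distance dₒ = 313 m = 313000 mm.
Thin-lens field width W = w·(dₒ − f)/f = 21.6 × (313000 − 29.8)/29.8 ≈ 226850.883 mm = 226.851 m.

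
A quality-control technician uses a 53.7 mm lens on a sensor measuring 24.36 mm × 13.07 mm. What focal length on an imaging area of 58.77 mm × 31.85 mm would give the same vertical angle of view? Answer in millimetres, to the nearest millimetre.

131 mm

Equal angle of view means equal height/f ratio, so f₂ = f₁ · (height₂/height₁) = 53.7 × 31.85/13.07.
f₂ = 53.7 × 2.43688 ≈ 130.860 mm.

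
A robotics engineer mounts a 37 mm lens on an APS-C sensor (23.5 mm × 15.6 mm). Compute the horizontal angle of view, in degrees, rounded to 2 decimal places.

35.24°

Angle of view α = 2·arctan(w/2f) with w = 23.5 mm and f = 37 mm.
w/2f = 0.31757; arctan(0.31757) ≈ 17.6182°, so α ≈ 35.2363°.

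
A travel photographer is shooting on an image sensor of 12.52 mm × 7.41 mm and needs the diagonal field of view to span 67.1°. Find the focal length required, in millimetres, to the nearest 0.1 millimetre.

11.0 mm

Sensor diagonal = √(12.52² + 7.41²) = √211.6585 ≈ 14.5485 mm.
From α = 2·arctan(d/2f) we get f = d / (2·tan(α/2)).
With d = 14.5485 mm and α/2 = 33.55°, tan(α/2) ≈ 0.66314, so f ≈ 14.5485 / 1.32628 ≈ 10.9694 mm.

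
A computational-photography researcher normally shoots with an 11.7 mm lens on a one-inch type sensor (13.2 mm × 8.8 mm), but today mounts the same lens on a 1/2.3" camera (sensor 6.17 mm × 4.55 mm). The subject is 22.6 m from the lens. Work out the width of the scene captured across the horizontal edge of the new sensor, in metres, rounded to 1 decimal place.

11.9 m

The focal length stays 11.7 mm; the relevant sensor dimension is now w = 6.17 mm. Object distance dₒ = 22.6 m = 22600 mm.
Thin-lens field width W = w·(dₒ − f)/f = 6.17 × (22600 − 11.7)/11.7 ≈ 11911.950 mm = 11.9119 m.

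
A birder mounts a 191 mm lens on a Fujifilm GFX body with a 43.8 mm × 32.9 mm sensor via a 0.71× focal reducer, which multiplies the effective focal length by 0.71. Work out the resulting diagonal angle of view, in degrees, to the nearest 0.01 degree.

22.84°

Effective focal length f = 191 × 0.71 = 135.61 mm.
Sensor diagonal = √(43.8² + 32.9²) = √3000.8500 ≈ 54.7800 mm.
α = 2·arctan(54.780 / (2 × 135.61)) = 2·arctan(0.20198) ≈ 22.8375°.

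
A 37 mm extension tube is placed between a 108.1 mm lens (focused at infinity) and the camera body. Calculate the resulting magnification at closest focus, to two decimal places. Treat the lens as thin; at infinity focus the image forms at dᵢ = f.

The tube moves the image plane from f to f + e, so dᵢ = 108.1 + 37 = 145.1 mm. Focus is achieved when 1/f = 1/dₒ + 1/dᵢ, giving dₒ = 1/(1/f − 1/(f+e)).
Magnification m = dᵢ/dₒ = (f+e)·(1/f − 1/(f+e)) = e/f = 37/108.1 ≈ 0.3423.

0.34×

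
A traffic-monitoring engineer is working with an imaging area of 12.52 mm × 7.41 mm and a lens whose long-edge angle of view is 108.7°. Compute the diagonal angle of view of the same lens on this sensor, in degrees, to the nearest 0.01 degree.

From the long-edge AOV: f = 12.52 / (2·tan(54.35°)) = 12.52 / 2.78843 ≈ 4.4900 mm.
Sensor diagonal = √(12.52² + 7.41²) = √211.6585 ≈ 14.5485 mm.
Diagonal AOV = 2·arctan(14.5485 / (2 × 4.4900)) = 2·arctan(1.62010) ≈ 116.6305°.

116.63°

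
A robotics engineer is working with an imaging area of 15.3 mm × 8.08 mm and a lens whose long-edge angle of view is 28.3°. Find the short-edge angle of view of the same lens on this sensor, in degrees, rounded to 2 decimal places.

15.17°

From the long-edge AOV: f = 15.3 / (2·tan(14.15°)) = 15.3 / 0.50422 ≈ 30.3438 mm.
Short-edge AOV = 2·arctan(8.08 / (2 × 30.3438)) = 2·arctan(0.13314) ≈ 15.1676°.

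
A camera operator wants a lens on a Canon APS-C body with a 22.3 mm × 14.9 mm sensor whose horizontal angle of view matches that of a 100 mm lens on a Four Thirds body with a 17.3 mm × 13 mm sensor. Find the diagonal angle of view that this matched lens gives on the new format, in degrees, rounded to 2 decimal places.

11.88°

Equal horizontal AOV ⇒ f₂ = f₁ · 22.3/17.3 = 100 × 1.28902 ≈ 128.9017 mm.
Sensor diagonal = √(22.3² + 14.9²) = √719.3000 ≈ 26.8198 mm.
Diagonal AOV on the new format = 2·arctan(26.8198 / (2 × 128.9017)) = 2·arctan(0.10403) ≈ 11.8784°.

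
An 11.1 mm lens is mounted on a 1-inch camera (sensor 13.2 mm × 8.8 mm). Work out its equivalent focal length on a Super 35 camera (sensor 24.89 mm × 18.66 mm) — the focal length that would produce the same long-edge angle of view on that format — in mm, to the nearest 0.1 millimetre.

20.9 mm

Equal angle of view means equal width/f ratio, so f₂ = f₁ · (width₂/width₁) = 11.1 × 24.89/13.2.
f₂ = 11.1 × 1.88561 ≈ 20.930 mm.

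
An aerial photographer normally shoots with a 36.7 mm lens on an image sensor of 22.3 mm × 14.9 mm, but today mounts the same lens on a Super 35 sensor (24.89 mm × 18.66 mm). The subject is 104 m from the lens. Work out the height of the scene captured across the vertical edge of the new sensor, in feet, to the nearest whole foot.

173 ft

The focal length stays 36.7 mm; the relevant sensor dimension is now h = 18.66 mm. Object distance dₒ = 104 m = 104000 mm.
Thin-lens field height W = h·(dₒ − f)/f = 18.66 × (104000 − 36.7)/36.7 ≈ 52859.814 mm = 52859.814/304.8 ft = 173.425 ft.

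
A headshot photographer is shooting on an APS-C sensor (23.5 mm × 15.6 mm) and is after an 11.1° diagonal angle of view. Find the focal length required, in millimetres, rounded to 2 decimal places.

Sensor diagonal = √(23.5² + 15.6²) = √795.6100 ≈ 28.2066 mm.
From α = 2·arctan(d/2f) we get f = d / (2·tan(α/2)).
With d = 28.2066 mm and α/2 = 5.55°, tan(α/2) ≈ 0.09717, so f ≈ 28.2066 / 0.19434 ≈ 145.1404 mm.

145.14 mm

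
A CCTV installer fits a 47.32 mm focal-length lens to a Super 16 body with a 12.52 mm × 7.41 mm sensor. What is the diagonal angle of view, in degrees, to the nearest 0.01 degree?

Sensor diagonal = √(12.52² + 7.41²) = √211.6585 ≈ 14.5485 mm.
Angle of view α = 2·arctan(d/2f) with d = 14.5485 mm and f = 47.32 mm.
d/2f = 0.15372; arctan(0.15372) ≈ 8.7394°, so α ≈ 17.4787°.

17.48°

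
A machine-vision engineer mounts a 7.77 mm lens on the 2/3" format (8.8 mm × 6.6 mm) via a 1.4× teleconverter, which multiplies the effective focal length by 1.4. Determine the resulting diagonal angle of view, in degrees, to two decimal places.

53.64°

Effective focal length f = 7.77 × 1.4 = 10.878 mm.
Sensor diagonal = √(8.8² + 6.6²) = √121.0000 ≈ 11.0000 mm.
α = 2·arctan(11.000 / (2 × 10.878)) = 2·arctan(0.50561) ≈ 53.6430°.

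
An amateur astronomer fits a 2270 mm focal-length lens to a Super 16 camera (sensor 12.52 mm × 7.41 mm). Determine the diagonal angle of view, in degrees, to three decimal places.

0.367°

Sensor diagonal = √(12.52² + 7.41²) = √211.6585 ≈ 14.5485 mm.
Angle of view α = 2·arctan(d/2f) with d = 14.5485 mm and f = 2270 mm.
d/2f = 0.00320; arctan(0.00320) ≈ 0.1836°, so α ≈ 0.3672°.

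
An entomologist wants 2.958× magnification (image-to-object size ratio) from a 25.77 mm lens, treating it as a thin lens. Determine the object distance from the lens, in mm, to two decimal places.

With m = dᵢ/dₒ and 1/f = 1/dₒ + 1/dᵢ, substituting dᵢ = m·dₒ gives 1/f = (1 + 1/m)/dₒ, hence dₒ = f·(1 + 1/m).
dₒ = 25.77 × (1 + 1/2.958) = 25.77 × 1.33807 ≈ 34.482 mm.

34.48 mm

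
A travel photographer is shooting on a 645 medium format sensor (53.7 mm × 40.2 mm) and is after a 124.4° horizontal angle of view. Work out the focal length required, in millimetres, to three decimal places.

14.156 mm

From α = 2·arctan(w/2f) we get f = w / (2·tan(α/2)).
With w = 53.7 mm and α/2 = 62.2°, tan(α/2) ≈ 1.89667, so f ≈ 53.7 / 3.79334 ≈ 14.1564 mm.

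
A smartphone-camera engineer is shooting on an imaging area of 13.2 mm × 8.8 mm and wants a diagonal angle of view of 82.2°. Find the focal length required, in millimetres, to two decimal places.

9.09 mm

Sensor diagonal = √(13.2² + 8.8²) = √251.6800 ≈ 15.8644 mm.
From α = 2·arctan(d/2f) we get f = d / (2·tan(α/2)).
With d = 15.8644 mm and α/2 = 41.1°, tan(α/2) ≈ 0.87236, so f ≈ 15.8644 / 1.74471 ≈ 9.0929 mm.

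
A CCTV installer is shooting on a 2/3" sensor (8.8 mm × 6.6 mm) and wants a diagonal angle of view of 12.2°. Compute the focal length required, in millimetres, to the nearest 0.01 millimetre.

Sensor diagonal = √(8.8² + 6.6²) = √121.0000 ≈ 11.0000 mm.
From α = 2·arctan(d/2f) we get f = d / (2·tan(α/2)).
With d = 11.0000 mm and α/2 = 6.1°, tan(α/2) ≈ 0.10687, so f ≈ 11.0000 / 0.21374 ≈ 51.4648 mm.

51.46 mm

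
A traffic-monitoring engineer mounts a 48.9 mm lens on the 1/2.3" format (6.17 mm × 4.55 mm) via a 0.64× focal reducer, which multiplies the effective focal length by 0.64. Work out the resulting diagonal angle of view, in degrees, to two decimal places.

13.97°

Effective focal length f = 48.9 × 0.64 = 31.296 mm.
Sensor diagonal = √(6.17² + 4.55²) = √58.7714 ≈ 7.6663 mm.
α = 2·arctan(7.666 / (2 × 31.296)) = 2·arctan(0.12248) ≈ 13.9656°.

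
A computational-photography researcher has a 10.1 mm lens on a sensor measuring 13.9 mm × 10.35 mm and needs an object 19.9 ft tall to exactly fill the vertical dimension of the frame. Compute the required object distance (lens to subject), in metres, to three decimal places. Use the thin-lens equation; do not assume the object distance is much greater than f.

5.929 m

W: 19.9 ft × 304.8 mm/ft = 6065.52 mm.
Magnification m = h/W = dᵢ/dₒ; combined with 1/f = 1/dₒ + 1/dᵢ this gives dₒ = f·(1 + W/h).
dₒ = 10.1 mm × (1 + 6065.52/10.35) = 10.1 × 587.0406 ≈ 5929.110 mm = 5.92911 m.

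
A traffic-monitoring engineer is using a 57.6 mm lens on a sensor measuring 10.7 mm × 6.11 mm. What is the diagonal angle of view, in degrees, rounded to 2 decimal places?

12.21°

Sensor diagonal = √(10.7² + 6.11²) = √151.8221 ≈ 12.3216 mm.
Angle of view α = 2·arctan(d/2f) with d = 12.3216 mm and f = 57.6 mm.
d/2f = 0.10696; arctan(0.10696) ≈ 6.1051°, so α ≈ 12.2101°.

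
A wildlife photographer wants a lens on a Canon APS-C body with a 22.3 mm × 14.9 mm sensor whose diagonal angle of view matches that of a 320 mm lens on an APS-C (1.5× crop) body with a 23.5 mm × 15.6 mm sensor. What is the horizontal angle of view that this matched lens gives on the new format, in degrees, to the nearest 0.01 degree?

4.20°

Sensor diagonal = √(23.5² + 15.6²) = √795.6100 ≈ 28.2066 mm.
Sensor diagonal = √(22.3² + 14.9²) = √719.3000 ≈ 26.8198 mm.
Equal diagonal AOV ⇒ f₂ = f₁ · 26.8198/28.2066 = 320 × 0.95083 ≈ 304.2670 mm.
Horizontal AOV on the new format = 2·arctan(22.3 / (2 × 304.2670)) = 2·arctan(0.03665) ≈ 4.1974°.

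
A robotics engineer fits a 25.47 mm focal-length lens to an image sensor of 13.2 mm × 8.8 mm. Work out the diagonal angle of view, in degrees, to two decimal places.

Sensor diagonal = √(13.2² + 8.8²) = √251.6800 ≈ 15.8644 mm.
Angle of view α = 2·arctan(d/2f) with d = 15.8644 mm and f = 25.47 mm.
d/2f = 0.31143; arctan(0.31143) ≈ 17.2983°, so α ≈ 34.5967°.

34.60°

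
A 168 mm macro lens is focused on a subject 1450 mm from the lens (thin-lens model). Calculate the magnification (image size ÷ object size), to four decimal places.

Thin lens: 1/f = 1/dₒ + 1/dᵢ → 1/dᵢ = 1/168 − 1/1450 = 0.0052627 mm⁻¹, so dᵢ ≈ 190.0156 mm.
Magnification m = dᵢ/dₒ = 190.0156/1450 ≈ 0.13105.

0.1310×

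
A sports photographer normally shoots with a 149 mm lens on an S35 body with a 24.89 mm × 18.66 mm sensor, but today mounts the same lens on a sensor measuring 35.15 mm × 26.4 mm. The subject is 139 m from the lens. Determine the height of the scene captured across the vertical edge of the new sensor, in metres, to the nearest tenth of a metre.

24.6 m

The focal length stays 149 mm; the relevant sensor dimension is now h = 26.4 mm. Object distance dₒ = 139 m = 139000 mm.
Thin-lens field height W = h·(dₒ − f)/f = 26.4 × (139000 − 149)/149 ≈ 24601.788 mm = 24.6018 m.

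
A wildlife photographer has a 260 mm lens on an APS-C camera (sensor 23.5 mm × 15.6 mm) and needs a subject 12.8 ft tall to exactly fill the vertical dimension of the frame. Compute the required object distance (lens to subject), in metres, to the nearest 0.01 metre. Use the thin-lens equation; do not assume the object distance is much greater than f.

W: 12.8 ft × 304.8 mm/ft = 3901.44 mm.
Magnification m = h/W = dᵢ/dₒ; combined with 1/f = 1/dₒ + 1/dᵢ this gives dₒ = f·(1 + W/h).
dₒ = 260 mm × (1 + 3901.44/15.6) = 260 × 251.0923 ≈ 65283.998 mm = 65.284 m.

65.28 m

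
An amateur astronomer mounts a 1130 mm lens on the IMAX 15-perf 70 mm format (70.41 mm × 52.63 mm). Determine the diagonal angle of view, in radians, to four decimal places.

0.0778 rad

Sensor diagonal = √(70.41² + 52.63²) = √7727.4850 ≈ 87.9061 mm.
Angle of view α = 2·arctan(d/2f) with d = 87.9061 mm and f = 1130 mm.
d/2f = 0.03890; arctan(0.03890) ≈ 0.0389 rad, so α ≈ 0.0778 rad.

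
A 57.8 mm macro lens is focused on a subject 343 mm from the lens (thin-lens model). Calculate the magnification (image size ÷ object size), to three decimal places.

0.203×

Thin lens: 1/f = 1/dₒ + 1/dᵢ → 1/dᵢ = 1/57.8 − 1/343 = 0.0143856 mm⁻¹, so dᵢ ≈ 69.5140 mm.
Magnification m = dᵢ/dₒ = 69.5140/343 ≈ 0.20266.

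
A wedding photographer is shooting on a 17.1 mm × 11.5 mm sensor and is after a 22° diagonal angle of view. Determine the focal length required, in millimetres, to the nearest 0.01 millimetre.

Sensor diagonal = √(17.1² + 11.5²) = √424.6600 ≈ 20.6073 mm.
From α = 2·arctan(d/2f) we get f = d / (2·tan(α/2)).
With d = 20.6073 mm and α/2 = 11°, tan(α/2) ≈ 0.19438, so f ≈ 20.6073 / 0.38876 ≈ 53.0076 mm.

53.01 mm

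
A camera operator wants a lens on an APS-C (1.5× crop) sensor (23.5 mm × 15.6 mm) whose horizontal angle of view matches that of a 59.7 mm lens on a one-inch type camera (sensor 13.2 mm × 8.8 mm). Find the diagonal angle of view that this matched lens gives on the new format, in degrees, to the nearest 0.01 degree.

Equal horizontal AOV ⇒ f₂ = f₁ · 23.5/13.2 = 59.7 × 1.78030 ≈ 106.2841 mm.
Sensor diagonal = √(23.5² + 15.6²) = √795.6100 ≈ 28.2066 mm.
Diagonal AOV on the new format = 2·arctan(28.2066 / (2 × 106.2841)) = 2·arctan(0.13269) ≈ 15.1173°.

15.12°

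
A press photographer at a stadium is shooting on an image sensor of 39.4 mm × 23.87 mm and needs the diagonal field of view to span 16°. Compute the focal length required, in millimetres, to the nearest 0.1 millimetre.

Sensor diagonal = √(39.4² + 23.87²) = √2122.1369 ≈ 46.0667 mm.
From α = 2·arctan(d/2f) we get f = d / (2·tan(α/2)).
With d = 46.0667 mm and α/2 = 8°, tan(α/2) ≈ 0.14054, so f ≈ 46.0667 / 0.28108 ≈ 163.8906 mm.

163.9 mm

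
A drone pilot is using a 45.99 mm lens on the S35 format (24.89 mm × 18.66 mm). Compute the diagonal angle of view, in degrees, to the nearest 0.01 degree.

37.37°

Sensor diagonal = √(24.89² + 18.66²) = √967.7077 ≈ 31.1080 mm.
Angle of view α = 2·arctan(d/2f) with d = 31.1080 mm and f = 45.99 mm.
d/2f = 0.33820; arctan(0.33820) ≈ 18.6857°, so α ≈ 37.3715°.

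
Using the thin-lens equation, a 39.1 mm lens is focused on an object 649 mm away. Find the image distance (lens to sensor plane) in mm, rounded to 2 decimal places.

41.61 mm

1/dᵢ = 1/f − 1/dₒ = 1/39.1 − 1/649 = 0.0240346 mm⁻¹.
dᵢ = 1/0.0240346 ≈ 41.6067 mm.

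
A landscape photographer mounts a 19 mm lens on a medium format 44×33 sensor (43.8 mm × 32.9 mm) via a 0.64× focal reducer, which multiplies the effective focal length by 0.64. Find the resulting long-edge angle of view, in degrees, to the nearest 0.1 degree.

Effective focal length f = 19 × 0.64 = 12.16 mm.
α = 2·arctan(43.8 / (2 × 12.16)) = 2·arctan(1.80099) ≈ 121.9175°.

121.9°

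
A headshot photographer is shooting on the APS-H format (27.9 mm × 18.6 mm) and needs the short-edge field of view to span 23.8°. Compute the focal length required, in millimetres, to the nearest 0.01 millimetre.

44.13 mm

From α = 2·arctan(h/2f) we get f = h / (2·tan(α/2)).
With h = 18.6 mm and α/2 = 11.9°, tan(α/2) ≈ 0.21073, so f ≈ 18.6 / 0.42147 ≈ 44.1317 mm.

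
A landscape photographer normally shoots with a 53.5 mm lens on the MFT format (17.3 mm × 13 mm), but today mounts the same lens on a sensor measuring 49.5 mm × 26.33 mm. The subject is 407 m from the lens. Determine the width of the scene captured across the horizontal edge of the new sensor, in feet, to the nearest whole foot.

The focal length stays 53.5 mm; the relevant sensor dimension is now w = 49.5 mm. Object distance dₒ = 407 m = 407000 mm.
Thin-lens field width W = w·(dₒ − f)/f = 49.5 × (407000 − 53.5)/53.5 ≈ 376520.593 mm = 376520.593/304.8 ft = 1235.3 ft.

1235 ft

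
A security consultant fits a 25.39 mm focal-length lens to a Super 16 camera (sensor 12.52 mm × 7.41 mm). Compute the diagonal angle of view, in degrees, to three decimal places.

Sensor diagonal = √(12.52² + 7.41²) = √211.6585 ≈ 14.5485 mm.
Angle of view α = 2·arctan(d/2f) with d = 14.5485 mm and f = 25.39 mm.
d/2f = 0.28650; arctan(0.28650) ≈ 15.9870°, so α ≈ 31.9741°.

31.974°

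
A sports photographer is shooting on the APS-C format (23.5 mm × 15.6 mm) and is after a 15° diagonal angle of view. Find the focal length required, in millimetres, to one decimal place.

Sensor diagonal = √(23.5² + 15.6²) = √795.6100 ≈ 28.2066 mm.
From α = 2·arctan(d/2f) we get f = d / (2·tan(α/2)).
With d = 28.2066 mm and α/2 = 7.5°, tan(α/2) ≈ 0.13165, so f ≈ 28.2066 / 0.26330 ≈ 107.1250 mm.

107.1 mm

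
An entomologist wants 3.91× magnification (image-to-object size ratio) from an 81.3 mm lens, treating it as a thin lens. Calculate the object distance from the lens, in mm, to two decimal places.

With m = dᵢ/dₒ and 1/f = 1/dₒ + 1/dᵢ, substituting dᵢ = m·dₒ gives 1/f = (1 + 1/m)/dₒ, hence dₒ = f·(1 + 1/m).
dₒ = 81.3 × (1 + 1/3.91) = 81.3 × 1.25575 ≈ 102.093 mm.

102.09 mm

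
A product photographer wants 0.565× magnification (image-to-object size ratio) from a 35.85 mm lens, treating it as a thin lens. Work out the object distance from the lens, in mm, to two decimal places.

99.30 mm

With m = dᵢ/dₒ and 1/f = 1/dₒ + 1/dᵢ, substituting dᵢ = m·dₒ gives 1/f = (1 + 1/m)/dₒ, hence dₒ = f·(1 + 1/m).
dₒ = 35.85 × (1 + 1/0.565) = 35.85 × 2.76991 ≈ 99.301 mm.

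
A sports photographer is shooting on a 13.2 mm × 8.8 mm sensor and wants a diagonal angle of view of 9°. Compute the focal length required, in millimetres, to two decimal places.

Sensor diagonal = √(13.2² + 8.8²) = √251.6800 ≈ 15.8644 mm.
From α = 2·arctan(d/2f) we get f = d / (2·tan(α/2)).
With d = 15.8644 mm and α/2 = 4.5°, tan(α/2) ≈ 0.07870, so f ≈ 15.8644 / 0.15740 ≈ 100.7883 mm.

100.79 mm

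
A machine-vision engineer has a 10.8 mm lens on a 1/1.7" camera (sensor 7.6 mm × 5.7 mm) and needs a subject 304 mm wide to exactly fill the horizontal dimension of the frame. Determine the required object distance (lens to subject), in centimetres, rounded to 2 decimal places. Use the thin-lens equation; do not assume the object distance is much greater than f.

44.28 cm

Magnification m = w/W = dᵢ/dₒ; combined with 1/f = 1/dₒ + 1/dᵢ this gives dₒ = f·(1 + W/w).
dₒ = 10.8 mm × (1 + 304/7.6) = 10.8 × 41.0000 ≈ 442.800 mm = 44.28 cm.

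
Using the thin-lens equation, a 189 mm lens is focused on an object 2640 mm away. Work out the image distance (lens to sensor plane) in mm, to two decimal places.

1/dᵢ = 1/f − 1/dₒ = 1/189 − 1/2640 = 0.0049122 mm⁻¹.
dᵢ = 1/0.0049122 ≈ 203.5741 mm.

203.57 mm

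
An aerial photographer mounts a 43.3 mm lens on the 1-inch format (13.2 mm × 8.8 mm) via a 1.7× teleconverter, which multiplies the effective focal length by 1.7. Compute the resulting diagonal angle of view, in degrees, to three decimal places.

Effective focal length f = 43.3 × 1.7 = 73.61 mm.
Sensor diagonal = √(13.2² + 8.8²) = √251.6800 ≈ 15.8644 mm.
α = 2·arctan(15.864 / (2 × 73.61)) = 2·arctan(0.10776) ≈ 12.3009°.

12.301°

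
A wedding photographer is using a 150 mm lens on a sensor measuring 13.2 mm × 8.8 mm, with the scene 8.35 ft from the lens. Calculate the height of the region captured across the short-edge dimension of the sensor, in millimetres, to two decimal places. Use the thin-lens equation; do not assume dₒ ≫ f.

dₒ: 8.35 ft × 304.8 mm/ft = 2545.08 mm.
Similar triangles through the lens centre give W/dₒ = h/dᵢ; with 1/f = 1/dₒ + 1/dᵢ this gives W = h·(dₒ − f)/f.
W = 8.8 mm × (2545.08 − 150) / 150 = 8.8 × 15.9672 ≈ 140.511 mm.

140.51 mm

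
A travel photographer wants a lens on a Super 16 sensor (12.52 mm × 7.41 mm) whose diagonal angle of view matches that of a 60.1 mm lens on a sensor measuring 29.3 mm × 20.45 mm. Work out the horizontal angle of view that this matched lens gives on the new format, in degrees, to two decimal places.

Sensor diagonal = √(29.3² + 20.45²) = √1276.6925 ≈ 35.7308 mm.
Sensor diagonal = √(12.52² + 7.41²) = √211.6585 ≈ 14.5485 mm.
Equal diagonal AOV ⇒ f₂ = f₁ · 14.5485/35.7308 = 60.1 × 0.40717 ≈ 24.4709 mm.
Horizontal AOV on the new format = 2·arctan(12.52 / (2 × 24.4709)) = 2·arctan(0.25581) ≈ 28.6987°.

28.70°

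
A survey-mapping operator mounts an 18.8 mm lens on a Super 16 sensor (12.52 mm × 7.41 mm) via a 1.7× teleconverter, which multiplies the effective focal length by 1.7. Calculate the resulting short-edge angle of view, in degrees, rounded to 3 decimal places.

Effective focal length f = 18.8 × 1.7 = 31.96 mm.
α = 2·arctan(7.41 / (2 × 31.96)) = 2·arctan(0.11593) ≈ 13.2251°.

13.225°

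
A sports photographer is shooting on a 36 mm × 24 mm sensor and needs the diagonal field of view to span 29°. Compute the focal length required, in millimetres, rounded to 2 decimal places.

83.65 mm

Sensor diagonal = √(36² + 24²) = √1872.0000 ≈ 43.2666 mm.
From α = 2·arctan(d/2f) we get f = d / (2·tan(α/2)).
With d = 43.2666 mm and α/2 = 14.5°, tan(α/2) ≈ 0.25862, so f ≈ 43.2666 / 0.51724 ≈ 83.6498 mm.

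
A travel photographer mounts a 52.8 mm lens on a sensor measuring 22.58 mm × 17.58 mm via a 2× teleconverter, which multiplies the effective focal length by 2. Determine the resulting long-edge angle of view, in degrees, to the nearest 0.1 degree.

Effective focal length f = 52.8 × 2 = 105.6 mm.
α = 2·arctan(22.58 / (2 × 105.6)) = 2·arctan(0.10691) ≈ 12.2050°.

12.2°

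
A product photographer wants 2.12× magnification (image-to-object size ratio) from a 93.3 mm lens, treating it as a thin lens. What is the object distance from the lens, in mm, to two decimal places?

137.31 mm

With m = dᵢ/dₒ and 1/f = 1/dₒ + 1/dᵢ, substituting dᵢ = m·dₒ gives 1/f = (1 + 1/m)/dₒ, hence dₒ = f·(1 + 1/m).
dₒ = 93.3 × (1 + 1/2.12) = 93.3 × 1.47170 ≈ 137.309 mm.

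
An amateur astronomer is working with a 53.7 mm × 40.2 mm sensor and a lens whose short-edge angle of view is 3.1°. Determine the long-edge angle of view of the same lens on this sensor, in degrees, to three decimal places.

From the short-edge AOV: f = 40.2 / (2·tan(1.55°)) = 40.2 / 0.05412 ≈ 742.8156 mm.
Long-edge AOV = 2·arctan(53.7 / (2 × 742.8156)) = 2·arctan(0.03615) ≈ 4.1403°.

4.140°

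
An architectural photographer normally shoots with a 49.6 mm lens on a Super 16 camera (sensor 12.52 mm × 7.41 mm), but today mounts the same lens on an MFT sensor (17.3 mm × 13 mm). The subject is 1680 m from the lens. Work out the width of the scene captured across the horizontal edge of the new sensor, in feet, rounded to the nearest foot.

The focal length stays 49.6 mm; the relevant sensor dimension is now w = 17.3 mm. Object distance dₒ = 1680 m = 1.68e+06 mm.
Thin-lens field width W = w·(dₒ − f)/f = 17.3 × (1.68e+06 − 49.6)/49.6 ≈ 585950.442 mm = 585950.442/304.8 ft = 1922.41 ft.

1922 ft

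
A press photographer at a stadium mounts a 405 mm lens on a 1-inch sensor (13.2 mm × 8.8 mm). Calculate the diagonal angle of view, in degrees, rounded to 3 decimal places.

2.244°

Sensor diagonal = √(13.2² + 8.8²) = √251.6800 ≈ 15.8644 mm.
Angle of view α = 2·arctan(d/2f) with d = 15.8644 mm and f = 405 mm.
d/2f = 0.01959; arctan(0.01959) ≈ 1.1220°, so α ≈ 2.2441°.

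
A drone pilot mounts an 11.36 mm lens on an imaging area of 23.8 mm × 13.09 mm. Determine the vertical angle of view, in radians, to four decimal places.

Angle of view α = 2·arctan(h/2f) with h = 13.09 mm and f = 11.36 mm.
h/2f = 0.57614; arctan(0.57614) ≈ 0.5227 rad, so α ≈ 1.0454 rad.

1.0454 rad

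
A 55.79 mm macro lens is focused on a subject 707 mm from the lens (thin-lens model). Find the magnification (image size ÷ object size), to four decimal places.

Thin lens: 1/f = 1/dₒ + 1/dᵢ → 1/dᵢ = 1/55.79 − 1/707 = 0.0165099 mm⁻¹, so dᵢ ≈ 60.5696 mm.
Magnification m = dᵢ/dₒ = 60.5696/707 ≈ 0.08567.

0.0857×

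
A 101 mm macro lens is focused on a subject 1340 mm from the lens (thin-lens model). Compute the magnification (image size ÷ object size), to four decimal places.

0.0815×

Thin lens: 1/f = 1/dₒ + 1/dᵢ → 1/dᵢ = 1/101 − 1/1340 = 0.0091547 mm⁻¹, so dᵢ ≈ 109.2333 mm.
Magnification m = dᵢ/dₒ = 109.2333/1340 ≈ 0.08152.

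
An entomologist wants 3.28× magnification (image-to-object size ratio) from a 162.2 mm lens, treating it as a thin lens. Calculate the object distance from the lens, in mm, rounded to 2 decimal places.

With m = dᵢ/dₒ and 1/f = 1/dₒ + 1/dᵢ, substituting dᵢ = m·dₒ gives 1/f = (1 + 1/m)/dₒ, hence dₒ = f·(1 + 1/m).
dₒ = 162.2 × (1 + 1/3.28) = 162.2 × 1.30488 ≈ 211.651 mm.

211.65 mm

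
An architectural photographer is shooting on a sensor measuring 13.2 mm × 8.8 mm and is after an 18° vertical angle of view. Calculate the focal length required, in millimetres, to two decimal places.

From α = 2·arctan(h/2f) we get f = h / (2·tan(α/2)).
With h = 8.8 mm and α/2 = 9°, tan(α/2) ≈ 0.15838, so f ≈ 8.8 / 0.31677 ≈ 27.7805 mm.

27.78 mm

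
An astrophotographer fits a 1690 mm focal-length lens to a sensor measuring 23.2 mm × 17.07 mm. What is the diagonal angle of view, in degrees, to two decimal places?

0.98°

Sensor diagonal = √(23.2² + 17.07²) = √829.6249 ≈ 28.8032 mm.
Angle of view α = 2·arctan(d/2f) with d = 28.8032 mm and f = 1690 mm.
d/2f = 0.00852; arctan(0.00852) ≈ 0.4882°, so α ≈ 0.9765°.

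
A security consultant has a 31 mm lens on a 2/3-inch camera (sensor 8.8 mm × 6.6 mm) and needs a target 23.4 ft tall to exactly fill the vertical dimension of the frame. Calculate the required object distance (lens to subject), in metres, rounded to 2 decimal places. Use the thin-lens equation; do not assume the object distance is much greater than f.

W: 23.4 ft × 304.8 mm/ft = 7132.32 mm.
Magnification m = h/W = dᵢ/dₒ; combined with 1/f = 1/dₒ + 1/dᵢ this gives dₒ = f·(1 + W/h).
dₒ = 31 mm × (1 + 7132.32/6.6) = 31 × 1081.6545 ≈ 33531.290 mm = 33.5313 m.

33.53 m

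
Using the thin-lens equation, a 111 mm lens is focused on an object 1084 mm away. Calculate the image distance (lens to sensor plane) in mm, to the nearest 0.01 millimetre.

123.66 mm

1/dᵢ = 1/f − 1/dₒ = 1/111 − 1/1084 = 0.0080865 mm⁻¹.
dᵢ = 1/0.0080865 ≈ 123.6629 mm.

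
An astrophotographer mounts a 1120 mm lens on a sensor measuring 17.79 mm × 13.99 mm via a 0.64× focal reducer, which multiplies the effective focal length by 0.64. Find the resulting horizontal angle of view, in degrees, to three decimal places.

1.422°

Effective focal length f = 1120 × 0.64 = 716.8 mm.
α = 2·arctan(17.79 / (2 × 716.8)) = 2·arctan(0.01241) ≈ 1.4219°.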